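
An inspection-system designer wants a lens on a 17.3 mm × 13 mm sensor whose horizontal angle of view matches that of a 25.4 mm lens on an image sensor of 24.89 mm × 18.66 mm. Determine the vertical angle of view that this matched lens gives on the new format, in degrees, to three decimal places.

Equal horizontal AOV ⇒ f₂ = f₁ · 17.3/24.89 = 25.4 × 0.69506 ≈ 17.6545 mm.
Vertical AOV on the new format = 2·arctan(13 / (2 × 17.6545)) = 2·arctan(0.36818) ≈ 40.4252°.

40.425°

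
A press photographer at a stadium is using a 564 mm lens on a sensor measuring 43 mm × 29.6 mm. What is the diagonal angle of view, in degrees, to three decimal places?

Sensor diagonal = √(43² + 29.6²) = √2725.1600 ≈ 52.2031 mm.
Angle of view α = 2·arctan(d/2f) with d = 52.2031 mm and f = 564 mm.
d/2f = 0.04628; arctan(0.04628) ≈ 2.6497°, so α ≈ 5.2994°.

5.299°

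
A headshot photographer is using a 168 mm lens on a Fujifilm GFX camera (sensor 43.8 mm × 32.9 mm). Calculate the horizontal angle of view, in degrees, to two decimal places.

Angle of view α = 2·arctan(w/2f) with w = 43.8 mm and f = 168 mm.
w/2f = 0.13036; arctan(0.13036) ≈ 7.4270°, so α ≈ 14.8541°.

14.85°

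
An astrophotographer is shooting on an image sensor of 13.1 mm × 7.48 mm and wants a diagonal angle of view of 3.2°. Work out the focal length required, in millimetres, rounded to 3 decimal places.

270.028 mm

Sensor diagonal = √(13.1² + 7.48²) = √227.5604 ≈ 15.0851 mm.
From α = 2·arctan(d/2f) we get f = d / (2·tan(α/2)).
With d = 15.0851 mm and α/2 = 1.6°, tan(α/2) ≈ 0.02793, so f ≈ 15.0851 / 0.05587 ≈ 270.0276 mm.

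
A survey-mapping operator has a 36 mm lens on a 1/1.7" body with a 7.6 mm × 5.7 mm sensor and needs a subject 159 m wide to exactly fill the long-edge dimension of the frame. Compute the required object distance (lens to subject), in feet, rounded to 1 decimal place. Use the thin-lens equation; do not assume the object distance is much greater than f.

W: 159 m = 159000 mm.
Magnification m = w/W = dᵢ/dₒ; combined with 1/f = 1/dₒ + 1/dᵢ this gives dₒ = f·(1 + W/w).
dₒ = 36 mm × (1 + 159000/7.6) = 36 × 20922.0526 ≈ 753193.895 mm = 753193.895/304.8 ft = 2471.11 ft.

2471.1 ft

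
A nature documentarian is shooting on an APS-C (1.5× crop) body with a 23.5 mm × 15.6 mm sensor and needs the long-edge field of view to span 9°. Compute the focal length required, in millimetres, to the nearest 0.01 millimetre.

From α = 2·arctan(w/2f) we get f = w / (2·tan(α/2)).
With w = 23.5 mm and α/2 = 4.5°, tan(α/2) ≈ 0.07870, so f ≈ 23.5 / 0.15740 ≈ 149.2979 mm.

149.30 mm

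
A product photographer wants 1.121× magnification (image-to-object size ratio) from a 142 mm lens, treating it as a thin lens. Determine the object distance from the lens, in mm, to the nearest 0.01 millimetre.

268.67 mm

With m = dᵢ/dₒ and 1/f = 1/dₒ + 1/dᵢ, substituting dᵢ = m·dₒ gives 1/f = (1 + 1/m)/dₒ, hence dₒ = f·(1 + 1/m).
dₒ = 142 × (1 + 1/1.121) = 142 × 1.89206 ≈ 268.673 mm.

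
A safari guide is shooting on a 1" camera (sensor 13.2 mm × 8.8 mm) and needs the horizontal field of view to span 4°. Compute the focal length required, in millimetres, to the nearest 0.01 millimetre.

189.00 mm

From α = 2·arctan(w/2f) we get f = w / (2·tan(α/2)).
With w = 13.2 mm and α/2 = 2°, tan(α/2) ≈ 0.03492, so f ≈ 13.2 / 0.06984 ≈ 188.9993 mm.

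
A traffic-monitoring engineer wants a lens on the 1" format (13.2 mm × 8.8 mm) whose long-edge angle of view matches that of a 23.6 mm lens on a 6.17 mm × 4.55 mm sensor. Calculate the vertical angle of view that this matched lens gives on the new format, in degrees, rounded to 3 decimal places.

9.961°

Equal long-edge AOV ⇒ f₂ = f₁ · 13.2/6.17 = 23.6 × 2.13938 ≈ 50.4895 mm.
Vertical AOV on the new format = 2·arctan(8.8 / (2 × 50.4895)) = 2·arctan(0.08715) ≈ 9.9611°.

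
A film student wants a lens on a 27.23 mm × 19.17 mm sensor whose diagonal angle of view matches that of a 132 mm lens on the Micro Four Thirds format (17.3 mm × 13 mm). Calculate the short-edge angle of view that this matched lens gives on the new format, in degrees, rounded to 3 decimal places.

Sensor diagonal = √(17.3² + 13²) = √468.2900 ≈ 21.6400 mm.
Sensor diagonal = √(27.23² + 19.17²) = √1108.9618 ≈ 33.3011 mm.
Equal diagonal AOV ⇒ f₂ = f₁ · 33.3011/21.6400 = 132 × 1.53887 ≈ 203.1303 mm.
Short-edge AOV on the new format = 2·arctan(19.17 / (2 × 203.1303)) = 2·arctan(0.04719) ≈ 5.4032°.

5.403°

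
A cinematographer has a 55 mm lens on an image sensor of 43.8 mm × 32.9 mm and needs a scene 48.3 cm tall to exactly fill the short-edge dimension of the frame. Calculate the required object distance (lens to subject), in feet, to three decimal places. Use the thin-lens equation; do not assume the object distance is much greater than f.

W: 48.3 cm = 483 mm.
Magnification m = h/W = dᵢ/dₒ; combined with 1/f = 1/dₒ + 1/dᵢ this gives dₒ = f·(1 + W/h).
dₒ = 55 mm × (1 + 483/32.9) = 55 × 15.6809 ≈ 862.447 mm = 862.447/304.8 ft = 2.82955 ft.

2.830 ft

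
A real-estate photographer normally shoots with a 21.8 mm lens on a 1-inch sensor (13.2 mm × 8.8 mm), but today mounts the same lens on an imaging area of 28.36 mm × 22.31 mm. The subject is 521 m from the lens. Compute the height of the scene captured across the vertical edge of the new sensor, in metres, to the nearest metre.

533 m

The focal length stays 21.8 mm; the relevant sensor dimension is now h = 22.31 mm. Object distance dₒ = 521 m = 521000 mm.
Thin-lens field height W = h·(dₒ − f)/f = 22.31 × (521000 − 21.8)/21.8 ≈ 533166.222 mm = 533.166 m.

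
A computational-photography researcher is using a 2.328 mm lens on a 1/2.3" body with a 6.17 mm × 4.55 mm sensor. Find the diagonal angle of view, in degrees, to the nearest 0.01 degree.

Sensor diagonal = √(6.17² + 4.55²) = √58.7714 ≈ 7.6663 mm.
Angle of view α = 2·arctan(d/2f) with d = 7.6663 mm and f = 2.328 mm.
d/2f = 1.64653; arctan(1.64653) ≈ 58.7281°, so α ≈ 117.4563°.

117.46°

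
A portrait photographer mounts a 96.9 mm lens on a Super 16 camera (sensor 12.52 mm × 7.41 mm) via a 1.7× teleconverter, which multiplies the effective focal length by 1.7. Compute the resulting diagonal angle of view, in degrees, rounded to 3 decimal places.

5.057°

Effective focal length f = 96.9 × 1.7 = 164.73 mm.
Sensor diagonal = √(12.52² + 7.41²) = √211.6585 ≈ 14.5485 mm.
α = 2·arctan(14.548 / (2 × 164.73)) = 2·arctan(0.04416) ≈ 5.0569°.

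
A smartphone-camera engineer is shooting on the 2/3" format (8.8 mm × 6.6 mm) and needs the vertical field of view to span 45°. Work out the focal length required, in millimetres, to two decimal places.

From α = 2·arctan(h/2f) we get f = h / (2·tan(α/2)).
With h = 6.6 mm and α/2 = 22.5°, tan(α/2) ≈ 0.41421, so f ≈ 6.6 / 0.82843 ≈ 7.9669 mm.

7.97 mm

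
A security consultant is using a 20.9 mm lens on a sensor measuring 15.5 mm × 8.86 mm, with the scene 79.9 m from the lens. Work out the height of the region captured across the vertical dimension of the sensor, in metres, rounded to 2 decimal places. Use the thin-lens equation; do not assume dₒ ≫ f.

dₒ: 79.9 m = 79900 mm.
Similar triangles through the lens centre give W/dₒ = h/dᵢ; with 1/f = 1/dₒ + 1/dᵢ this gives W = h·(dₒ − f)/f.
W = 8.86 mm × (79900 − 20.9) / 20.9 = 8.86 × 3821.9665 ≈ 33862.623 mm = 33.8626 m.

33.86 m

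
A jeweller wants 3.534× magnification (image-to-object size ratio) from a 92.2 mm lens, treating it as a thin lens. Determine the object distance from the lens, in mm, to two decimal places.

118.29 mm

With m = dᵢ/dₒ and 1/f = 1/dₒ + 1/dᵢ, substituting dᵢ = m·dₒ gives 1/f = (1 + 1/m)/dₒ, hence dₒ = f·(1 + 1/m).
dₒ = 92.2 × (1 + 1/3.534) = 92.2 × 1.28297 ≈ 118.289 mm.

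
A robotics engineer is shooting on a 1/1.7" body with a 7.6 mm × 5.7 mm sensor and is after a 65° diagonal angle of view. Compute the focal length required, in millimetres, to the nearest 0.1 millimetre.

7.5 mm

Sensor diagonal = √(7.6² + 5.7²) = √90.2500 ≈ 9.5000 mm.
From α = 2·arctan(d/2f) we get f = d / (2·tan(α/2)).
With d = 9.5000 mm and α/2 = 32.5°, tan(α/2) ≈ 0.63707, so f ≈ 9.5000 / 1.27414 ≈ 7.4560 mm.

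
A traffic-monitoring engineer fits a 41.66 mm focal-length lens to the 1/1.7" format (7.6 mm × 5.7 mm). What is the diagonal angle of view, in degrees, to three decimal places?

Sensor diagonal = √(7.6² + 5.7²) = √90.2500 ≈ 9.5000 mm.
Angle of view α = 2·arctan(d/2f) with d = 9.5000 mm and f = 41.66 mm.
d/2f = 0.11402; arctan(0.11402) ≈ 6.5047°, so α ≈ 13.0093°.

13.009°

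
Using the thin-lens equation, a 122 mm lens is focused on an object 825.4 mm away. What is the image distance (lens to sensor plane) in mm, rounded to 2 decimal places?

1/dᵢ = 1/f − 1/dₒ = 1/122 − 1/825.4 = 0.0069852 mm⁻¹.
dᵢ = 1/0.0069852 ≈ 143.1601 mm.

143.16 mm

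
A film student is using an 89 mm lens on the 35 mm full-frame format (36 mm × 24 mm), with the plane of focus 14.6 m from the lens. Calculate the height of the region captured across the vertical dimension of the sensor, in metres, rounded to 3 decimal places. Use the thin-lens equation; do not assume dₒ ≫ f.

dₒ: 14.6 m = 14600 mm.
Similar triangles through the lens centre give W/dₒ = h/dᵢ; with 1/f = 1/dₒ + 1/dᵢ this gives W = h·(dₒ − f)/f.
W = 24 mm × (14600 − 89) / 89 = 24 × 163.0449 ≈ 3913.079 mm = 3.91308 m.

3.913 m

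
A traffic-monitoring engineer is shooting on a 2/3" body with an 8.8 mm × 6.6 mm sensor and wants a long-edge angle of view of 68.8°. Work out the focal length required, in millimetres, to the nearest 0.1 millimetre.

6.4 mm

From α = 2·arctan(w/2f) we get f = w / (2·tan(α/2)).
With w = 8.8 mm and α/2 = 34.4°, tan(α/2) ≈ 0.68471, so f ≈ 8.8 / 1.36943 ≈ 6.4260 mm.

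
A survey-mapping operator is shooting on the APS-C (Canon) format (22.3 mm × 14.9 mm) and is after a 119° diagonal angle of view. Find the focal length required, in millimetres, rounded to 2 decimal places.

Sensor diagonal = √(22.3² + 14.9²) = √719.3000 ≈ 26.8198 mm.
From α = 2·arctan(d/2f) we get f = d / (2·tan(α/2)).
With d = 26.8198 mm and α/2 = 59.5°, tan(α/2) ≈ 1.69766, so f ≈ 26.8198 / 3.39533 ≈ 7.8990 mm.

7.90 mm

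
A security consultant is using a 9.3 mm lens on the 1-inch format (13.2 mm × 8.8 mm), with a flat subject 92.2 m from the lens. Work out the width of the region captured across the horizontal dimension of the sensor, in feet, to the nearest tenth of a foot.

429.3 ft

dₒ: 92.2 m = 92200 mm.
Similar triangles through the lens centre give W/dₒ = w/dᵢ; with 1/f = 1/dₒ + 1/dᵢ this gives W = w·(dₒ − f)/f.
W = 13.2 mm × (92200 − 9.3) / 9.3 = 13.2 × 9912.9785 ≈ 130851.316 mm = 130851.316/304.8 ft = 429.302 ft.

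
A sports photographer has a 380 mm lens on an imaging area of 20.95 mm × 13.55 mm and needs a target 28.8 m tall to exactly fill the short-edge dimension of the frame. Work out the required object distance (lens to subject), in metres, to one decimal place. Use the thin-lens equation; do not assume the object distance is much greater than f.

808.1 m

W: 28.8 m = 28800 mm.
Magnification m = h/W = dᵢ/dₒ; combined with 1/f = 1/dₒ + 1/dᵢ this gives dₒ = f·(1 + W/h).
dₒ = 380 mm × (1 + 28800/13.55) = 380 × 2126.4613 ≈ 808055.277 mm = 808.055 m.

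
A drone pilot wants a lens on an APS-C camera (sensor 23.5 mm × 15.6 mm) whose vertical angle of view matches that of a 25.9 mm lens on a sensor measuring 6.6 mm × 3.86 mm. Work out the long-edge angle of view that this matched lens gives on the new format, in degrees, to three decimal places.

12.810°

Equal vertical AOV ⇒ f₂ = f₁ · 15.6/3.86 = 25.9 × 4.04145 ≈ 104.6736 mm.
Long-edge AOV on the new format = 2·arctan(23.5 / (2 × 104.6736)) = 2·arctan(0.11225) ≈ 12.8097°.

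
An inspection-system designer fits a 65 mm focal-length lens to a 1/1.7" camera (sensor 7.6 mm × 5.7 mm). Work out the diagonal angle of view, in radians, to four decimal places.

0.1459 rad

Sensor diagonal = √(7.6² + 5.7²) = √90.2500 ≈ 9.5000 mm.
Angle of view α = 2·arctan(d/2f) with d = 9.5000 mm and f = 65 mm.
d/2f = 0.07308; arctan(0.07308) ≈ 0.0729 rad, so α ≈ 0.1459 rad.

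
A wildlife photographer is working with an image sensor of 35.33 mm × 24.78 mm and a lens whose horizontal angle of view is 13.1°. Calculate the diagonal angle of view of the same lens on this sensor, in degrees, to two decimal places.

From the horizontal AOV: f = 35.33 / (2·tan(6.55°)) = 35.33 / 0.22964 ≈ 153.8499 mm.
Sensor diagonal = √(35.33² + 24.78²) = √1862.2573 ≈ 43.1539 mm.
Diagonal AOV = 2·arctan(43.1539 / (2 × 153.8499)) = 2·arctan(0.14025) ≈ 15.9669°.

15.97°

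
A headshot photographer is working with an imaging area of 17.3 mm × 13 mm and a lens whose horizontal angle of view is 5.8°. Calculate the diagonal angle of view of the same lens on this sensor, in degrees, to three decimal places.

7.252°

From the horizontal AOV: f = 17.3 / (2·tan(2.9°)) = 17.3 / 0.10132 ≈ 170.7535 mm.
Sensor diagonal = √(17.3² + 13²) = √468.2900 ≈ 21.6400 mm.
Diagonal AOV = 2·arctan(21.6400 / (2 × 170.7535)) = 2·arctan(0.06337) ≈ 7.2515°.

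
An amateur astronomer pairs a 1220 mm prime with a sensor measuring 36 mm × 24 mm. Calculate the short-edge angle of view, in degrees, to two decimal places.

1.13°

Angle of view α = 2·arctan(h/2f) with h = 24 mm and f = 1220 mm.
h/2f = 0.00984; arctan(0.00984) ≈ 0.5635°, so α ≈ 1.1271°.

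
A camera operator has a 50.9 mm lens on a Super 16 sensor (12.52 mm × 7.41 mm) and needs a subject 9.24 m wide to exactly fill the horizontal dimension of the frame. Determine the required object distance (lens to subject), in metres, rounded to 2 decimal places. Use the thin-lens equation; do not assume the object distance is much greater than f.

37.62 m

W: 9.24 m = 9240 mm.
Magnification m = w/W = dᵢ/dₒ; combined with 1/f = 1/dₒ + 1/dᵢ this gives dₒ = f·(1 + W/w).
dₒ = 50.9 mm × (1 + 9240/12.52) = 50.9 × 739.0192 ≈ 37616.076 mm = 37.6161 m.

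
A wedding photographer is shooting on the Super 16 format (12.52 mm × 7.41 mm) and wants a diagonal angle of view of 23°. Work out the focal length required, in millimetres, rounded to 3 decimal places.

Sensor diagonal = √(12.52² + 7.41²) = √211.6585 ≈ 14.5485 mm.
From α = 2·arctan(d/2f) we get f = d / (2·tan(α/2)).
With d = 14.5485 mm and α/2 = 11.5°, tan(α/2) ≈ 0.20345, so f ≈ 14.5485 / 0.40690 ≈ 35.7541 mm.

35.754 mm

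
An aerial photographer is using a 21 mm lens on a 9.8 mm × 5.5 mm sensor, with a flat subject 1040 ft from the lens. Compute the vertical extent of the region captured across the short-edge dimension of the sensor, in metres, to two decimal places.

83.02 m

dₒ: 1040 ft × 304.8 mm/ft = 316991.99 mm.
Similar triangles through the lens centre give W/dₒ = h/dᵢ; with 1/f = 1/dₒ + 1/dᵢ this gives W = h·(dₒ − f)/f.
W = 5.5 mm × (316992 − 21) / 21 = 5.5 × 15093.8567 ≈ 83016.212 mm = 83.0162 m.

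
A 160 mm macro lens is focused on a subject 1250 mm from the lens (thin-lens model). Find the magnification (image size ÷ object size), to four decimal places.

Thin lens: 1/f = 1/dₒ + 1/dᵢ → 1/dᵢ = 1/160 − 1/1250 = 0.0054500 mm⁻¹, so dᵢ ≈ 183.4862 mm.
Magnification m = dᵢ/dₒ = 183.4862/1250 ≈ 0.14679.

0.1468×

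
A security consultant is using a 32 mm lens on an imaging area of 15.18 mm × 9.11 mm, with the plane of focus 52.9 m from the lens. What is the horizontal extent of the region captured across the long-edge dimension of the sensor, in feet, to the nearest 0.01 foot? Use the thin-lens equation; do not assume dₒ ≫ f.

82.28 ft

dₒ: 52.9 m = 52900 mm.
Similar triangles through the lens centre give W/dₒ = w/dᵢ; with 1/f = 1/dₒ + 1/dᵢ this gives W = w·(dₒ − f)/f.
W = 15.18 mm × (52900 − 32) / 32 = 15.18 × 1652.1250 ≈ 25079.257 mm = 25079.257/304.8 ft = 82.281 ft.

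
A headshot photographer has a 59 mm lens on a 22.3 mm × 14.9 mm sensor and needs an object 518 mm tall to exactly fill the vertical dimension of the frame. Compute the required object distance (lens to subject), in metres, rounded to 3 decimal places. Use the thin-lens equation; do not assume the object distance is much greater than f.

Magnification m = h/W = dᵢ/dₒ; combined with 1/f = 1/dₒ + 1/dᵢ this gives dₒ = f·(1 + W/h).
dₒ = 59 mm × (1 + 518/14.9) = 59 × 35.7651 ≈ 2110.141 mm = 2.11014 m.

2.110 m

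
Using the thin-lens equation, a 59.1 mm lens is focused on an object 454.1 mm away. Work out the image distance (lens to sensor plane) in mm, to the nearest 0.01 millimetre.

1/dᵢ = 1/f − 1/dₒ = 1/59.1 − 1/454.1 = 0.0147183 mm⁻¹.
dᵢ = 1/0.0147183 ≈ 67.9426 mm.

67.94 mm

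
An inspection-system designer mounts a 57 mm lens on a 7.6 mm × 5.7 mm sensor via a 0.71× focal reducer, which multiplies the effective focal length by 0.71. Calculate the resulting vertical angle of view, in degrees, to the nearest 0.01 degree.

Effective focal length f = 57 × 0.71 = 40.47 mm.
α = 2·arctan(5.7 / (2 × 40.47)) = 2·arctan(0.07042) ≈ 8.0565°.

8.06°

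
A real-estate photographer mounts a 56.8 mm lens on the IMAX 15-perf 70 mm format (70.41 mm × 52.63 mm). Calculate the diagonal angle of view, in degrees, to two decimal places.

75.47°

Sensor diagonal = √(70.41² + 52.63²) = √7727.4850 ≈ 87.9061 mm.
Angle of view α = 2·arctan(d/2f) with d = 87.9061 mm and f = 56.8 mm.
d/2f = 0.77382; arctan(0.77382) ≈ 37.7335°, so α ≈ 75.4669°.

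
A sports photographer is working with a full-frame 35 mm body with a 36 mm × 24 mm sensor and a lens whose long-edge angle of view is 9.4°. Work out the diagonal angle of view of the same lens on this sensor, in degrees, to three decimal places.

11.286°

From the long-edge AOV: f = 36 / (2·tan(4.7°)) = 36 / 0.16443 ≈ 218.9382 mm.
Sensor diagonal = √(36² + 24²) = √1872.0000 ≈ 43.2666 mm.
Diagonal AOV = 2·arctan(43.2666 / (2 × 218.9382)) = 2·arctan(0.09881) ≈ 11.2862°.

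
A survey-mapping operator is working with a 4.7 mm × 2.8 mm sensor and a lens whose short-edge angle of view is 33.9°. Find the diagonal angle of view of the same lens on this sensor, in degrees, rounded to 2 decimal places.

From the short-edge AOV: f = 2.8 / (2·tan(16.95°)) = 2.8 / 0.60955 ≈ 4.5935 mm.
Sensor diagonal = √(4.7² + 2.8²) = √29.9300 ≈ 5.4708 mm.
Diagonal AOV = 2·arctan(5.4708 / (2 × 4.5935)) = 2·arctan(0.59549) ≈ 61.5471°.

61.55°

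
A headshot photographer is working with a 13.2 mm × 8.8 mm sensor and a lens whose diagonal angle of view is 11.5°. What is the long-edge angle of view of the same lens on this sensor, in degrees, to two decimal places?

Sensor diagonal = √(13.2² + 8.8²) = √251.6800 ≈ 15.8644 mm.
From the diagonal AOV: f = 15.8644 / (2·tan(5.75°)) = 15.8644 / 0.20139 ≈ 78.7749 mm.
Long-edge AOV = 2·arctan(13.2 / (2 × 78.7749)) = 2·arctan(0.08378) ≈ 9.5785°.

9.58°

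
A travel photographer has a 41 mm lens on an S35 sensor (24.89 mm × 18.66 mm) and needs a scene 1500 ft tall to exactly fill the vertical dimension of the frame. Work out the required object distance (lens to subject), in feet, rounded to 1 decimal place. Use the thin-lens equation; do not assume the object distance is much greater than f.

W: 1500 ft × 304.8 mm/ft = 457199.99 mm.
Magnification m = h/W = dᵢ/dₒ; combined with 1/f = 1/dₒ + 1/dᵢ this gives dₒ = f·(1 + W/h).
dₒ = 41 mm × (1 + 457200/18.66) = 41 × 24502.6069 ≈ 1004606.884 mm = 1004606.884/304.8 ft = 3295.95 ft.

3296.0 ft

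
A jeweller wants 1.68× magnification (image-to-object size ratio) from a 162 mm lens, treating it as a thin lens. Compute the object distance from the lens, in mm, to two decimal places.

258.43 mm

With m = dᵢ/dₒ and 1/f = 1/dₒ + 1/dᵢ, substituting dᵢ = m·dₒ gives 1/f = (1 + 1/m)/dₒ, hence dₒ = f·(1 + 1/m).
dₒ = 162 × (1 + 1/1.68) = 162 × 1.59524 ≈ 258.429 mm.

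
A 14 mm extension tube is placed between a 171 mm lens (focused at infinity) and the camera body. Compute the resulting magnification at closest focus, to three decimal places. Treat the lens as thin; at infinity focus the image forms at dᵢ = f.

0.082×

The tube moves the image plane from f to f + e, so dᵢ = 171 + 14 = 185 mm. Focus is achieved when 1/f = 1/dₒ + 1/dᵢ, giving dₒ = 1/(1/f − 1/(f+e)).
Magnification m = dᵢ/dₒ = (f+e)·(1/f − 1/(f+e)) = e/f = 14/171 ≈ 0.0819.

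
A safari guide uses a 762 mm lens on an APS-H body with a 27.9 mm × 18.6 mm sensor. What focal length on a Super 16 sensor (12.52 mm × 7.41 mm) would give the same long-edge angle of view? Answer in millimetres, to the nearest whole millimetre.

342 mm

Equal angle of view means equal width/f ratio, so f₂ = f₁ · (width₂/width₁) = 762 × 12.52/27.9.
f₂ = 762 × 0.44875 ≈ 341.944 mm.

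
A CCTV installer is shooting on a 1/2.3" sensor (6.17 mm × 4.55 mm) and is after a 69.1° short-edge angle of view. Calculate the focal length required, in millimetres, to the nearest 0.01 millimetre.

From α = 2·arctan(h/2f) we get f = h / (2·tan(α/2)).
With h = 4.55 mm and α/2 = 34.55°, tan(α/2) ≈ 0.68857, so f ≈ 4.55 / 1.37713 ≈ 3.3040 mm.

3.30 mm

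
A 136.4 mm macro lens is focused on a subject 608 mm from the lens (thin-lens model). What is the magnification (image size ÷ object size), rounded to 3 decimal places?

Thin lens: 1/f = 1/dₒ + 1/dᵢ → 1/dᵢ = 1/136.4 − 1/608 = 0.0056866 mm⁻¹, so dᵢ ≈ 175.8507 mm.
Magnification m = dᵢ/dₒ = 175.8507/608 ≈ 0.28923.

0.289×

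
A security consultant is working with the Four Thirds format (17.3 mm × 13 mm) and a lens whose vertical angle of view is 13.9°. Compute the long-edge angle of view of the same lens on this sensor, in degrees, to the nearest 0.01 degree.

18.43°

From the vertical AOV: f = 13 / (2·tan(6.95°)) = 13 / 0.24380 ≈ 53.3229 mm.
Long-edge AOV = 2·arctan(17.3 / (2 × 53.3229)) = 2·arctan(0.16222) ≈ 18.4284°.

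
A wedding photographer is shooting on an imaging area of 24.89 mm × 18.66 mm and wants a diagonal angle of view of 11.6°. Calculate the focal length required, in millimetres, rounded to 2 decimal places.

Sensor diagonal = √(24.89² + 18.66²) = √967.7077 ≈ 31.1080 mm.
From α = 2·arctan(d/2f) we get f = d / (2·tan(α/2)).
With d = 31.1080 mm and α/2 = 5.8°, tan(α/2) ≈ 0.10158, so f ≈ 31.1080 / 0.20315 ≈ 153.1263 mm.

153.13 mm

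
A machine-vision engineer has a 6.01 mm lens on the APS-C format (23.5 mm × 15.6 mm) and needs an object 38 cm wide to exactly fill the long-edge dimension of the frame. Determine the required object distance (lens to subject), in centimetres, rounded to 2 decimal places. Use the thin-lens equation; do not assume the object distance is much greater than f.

10.32 cm

W: 38 cm = 380 mm.
Magnification m = w/W = dᵢ/dₒ; combined with 1/f = 1/dₒ + 1/dᵢ this gives dₒ = f·(1 + W/w).
dₒ = 6.01 mm × (1 + 380/23.5) = 6.01 × 17.1702 ≈ 103.193 mm = 10.3193 cm.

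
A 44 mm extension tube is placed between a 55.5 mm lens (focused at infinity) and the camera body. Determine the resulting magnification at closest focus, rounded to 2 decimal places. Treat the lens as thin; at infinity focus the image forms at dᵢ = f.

0.79×

The tube moves the image plane from f to f + e, so dᵢ = 55.5 + 44 = 99.5 mm. Focus is achieved when 1/f = 1/dₒ + 1/dᵢ, giving dₒ = 1/(1/f − 1/(f+e)).
Magnification m = dᵢ/dₒ = (f+e)·(1/f − 1/(f+e)) = e/f = 44/55.5 ≈ 0.7928.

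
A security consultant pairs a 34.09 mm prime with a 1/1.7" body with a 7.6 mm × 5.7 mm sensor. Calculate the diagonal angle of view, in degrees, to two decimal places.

Sensor diagonal = √(7.6² + 5.7²) = √90.2500 ≈ 9.5000 mm.
Angle of view α = 2·arctan(d/2f) with d = 9.5000 mm and f = 34.09 mm.
d/2f = 0.13934; arctan(0.13934) ≈ 7.9324°, so α ≈ 15.8647°.

15.86°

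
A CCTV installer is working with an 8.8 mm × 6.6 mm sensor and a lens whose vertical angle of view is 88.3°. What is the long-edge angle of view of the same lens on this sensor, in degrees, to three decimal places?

104.621°

From the vertical AOV: f = 6.6 / (2·tan(44.15°)) = 6.6 / 1.94152 ≈ 3.3994 mm.
Long-edge AOV = 2·arctan(8.8 / (2 × 3.3994)) = 2·arctan(1.29435) ≈ 104.6214°.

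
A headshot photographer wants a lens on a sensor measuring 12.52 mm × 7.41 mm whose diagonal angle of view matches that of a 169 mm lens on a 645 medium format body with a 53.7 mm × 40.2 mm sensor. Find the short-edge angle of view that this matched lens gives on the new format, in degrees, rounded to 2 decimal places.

11.54°

Sensor diagonal = √(53.7² + 40.2²) = √4499.7300 ≈ 67.0800 mm.
Sensor diagonal = √(12.52² + 7.41²) = √211.6585 ≈ 14.5485 mm.
Equal diagonal AOV ⇒ f₂ = f₁ · 14.5485/67.0800 = 169 × 0.21688 ≈ 36.6532 mm.
Short-edge AOV on the new format = 2·arctan(7.41 / (2 × 36.6532)) = 2·arctan(0.10108) ≈ 11.5440°.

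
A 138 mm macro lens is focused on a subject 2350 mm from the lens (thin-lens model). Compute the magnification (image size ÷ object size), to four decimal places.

Thin lens: 1/f = 1/dₒ + 1/dᵢ → 1/dᵢ = 1/138 − 1/2350 = 0.0068208 mm⁻¹, so dᵢ ≈ 146.6094 mm.
Magnification m = dᵢ/dₒ = 146.6094/2350 ≈ 0.06239.

0.0624×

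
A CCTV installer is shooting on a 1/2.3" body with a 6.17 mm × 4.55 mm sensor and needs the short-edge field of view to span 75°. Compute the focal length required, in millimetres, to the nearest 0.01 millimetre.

2.96 mm

From α = 2·arctan(h/2f) we get f = h / (2·tan(α/2)).
With h = 4.55 mm and α/2 = 37.5°, tan(α/2) ≈ 0.76733, so f ≈ 4.55 / 1.53465 ≈ 2.9648 mm.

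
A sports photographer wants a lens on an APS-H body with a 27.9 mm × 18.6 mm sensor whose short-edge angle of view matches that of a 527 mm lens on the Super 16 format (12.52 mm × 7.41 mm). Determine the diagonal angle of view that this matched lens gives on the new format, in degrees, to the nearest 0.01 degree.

Equal short-edge AOV ⇒ f₂ = f₁ · 18.6/7.41 = 527 × 2.51012 ≈ 1322.8340 mm.
Sensor diagonal = √(27.9² + 18.6²) = √1124.3700 ≈ 33.5316 mm.
Diagonal AOV on the new format = 2·arctan(33.5316 / (2 × 1322.8340)) = 2·arctan(0.01267) ≈ 1.4523°.

1.45°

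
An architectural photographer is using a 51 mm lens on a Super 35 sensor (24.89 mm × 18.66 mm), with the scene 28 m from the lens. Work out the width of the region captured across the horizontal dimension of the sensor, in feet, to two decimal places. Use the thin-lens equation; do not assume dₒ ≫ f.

44.75 ft

dₒ: 28 m = 28000 mm.
Similar triangles through the lens centre give W/dₒ = w/dᵢ; with 1/f = 1/dₒ + 1/dᵢ this gives W = w·(dₒ − f)/f.
W = 24.89 mm × (28000 − 51) / 51 = 24.89 × 548.0196 ≈ 13640.208 mm = 13640.208/304.8 ft = 44.7513 ft.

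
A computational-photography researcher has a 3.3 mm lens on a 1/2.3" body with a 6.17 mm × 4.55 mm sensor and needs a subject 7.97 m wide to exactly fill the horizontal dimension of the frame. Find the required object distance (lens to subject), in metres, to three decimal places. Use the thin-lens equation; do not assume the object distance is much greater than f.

4.266 m

W: 7.97 m = 7970 mm.
Magnification m = w/W = dᵢ/dₒ; combined with 1/f = 1/dₒ + 1/dᵢ this gives dₒ = f·(1 + W/w).
dₒ = 3.3 mm × (1 + 7970/6.17) = 3.3 × 1292.7342 ≈ 4266.023 mm = 4.26602 m.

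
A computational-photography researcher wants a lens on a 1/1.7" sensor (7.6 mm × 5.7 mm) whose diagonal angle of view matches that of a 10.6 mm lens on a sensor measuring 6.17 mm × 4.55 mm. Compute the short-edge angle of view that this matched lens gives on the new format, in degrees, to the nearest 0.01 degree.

24.48°

Sensor diagonal = √(6.17² + 4.55²) = √58.7714 ≈ 7.6663 mm.
Sensor diagonal = √(7.6² + 5.7²) = √90.2500 ≈ 9.5000 mm.
Equal diagonal AOV ⇒ f₂ = f₁ · 9.5000/7.6663 = 10.6 × 1.23920 ≈ 13.1355 mm.
Short-edge AOV on the new format = 2·arctan(5.7 / (2 × 13.1355)) = 2·arctan(0.21697) ≈ 24.4834°.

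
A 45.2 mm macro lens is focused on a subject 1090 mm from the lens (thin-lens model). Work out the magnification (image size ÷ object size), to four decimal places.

Thin lens: 1/f = 1/dₒ + 1/dᵢ → 1/dᵢ = 1/45.2 − 1/1090 = 0.0212065 mm⁻¹, so dᵢ ≈ 47.1554 mm.
Magnification m = dᵢ/dₒ = 47.1554/1090 ≈ 0.04326.

0.0433×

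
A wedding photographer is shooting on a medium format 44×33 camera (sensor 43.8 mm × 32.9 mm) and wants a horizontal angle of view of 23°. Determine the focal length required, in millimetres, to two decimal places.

From α = 2·arctan(w/2f) we get f = w / (2·tan(α/2)).
With w = 43.8 mm and α/2 = 11.5°, tan(α/2) ≈ 0.20345, so f ≈ 43.8 / 0.40690 ≈ 107.6419 mm.

107.64 mm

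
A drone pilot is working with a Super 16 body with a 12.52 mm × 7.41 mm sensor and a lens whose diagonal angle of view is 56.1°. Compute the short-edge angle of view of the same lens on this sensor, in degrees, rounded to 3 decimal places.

30.367°

Sensor diagonal = √(12.52² + 7.41²) = √211.6585 ≈ 14.5485 mm.
From the diagonal AOV: f = 14.5485 / (2·tan(28.05°)) = 14.5485 / 1.06566 ≈ 13.6521 mm.
Short-edge AOV = 2·arctan(7.41 / (2 × 13.6521)) = 2·arctan(0.27139) ≈ 30.3672°.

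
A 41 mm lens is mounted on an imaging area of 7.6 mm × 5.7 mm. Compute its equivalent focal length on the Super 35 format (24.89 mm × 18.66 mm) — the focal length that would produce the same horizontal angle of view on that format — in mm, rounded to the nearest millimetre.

Equal angle of view means equal width/f ratio, so f₂ = f₁ · (width₂/width₁) = 41 × 24.89/7.6.
f₂ = 41 × 3.27500 ≈ 134.275 mm.

134 mm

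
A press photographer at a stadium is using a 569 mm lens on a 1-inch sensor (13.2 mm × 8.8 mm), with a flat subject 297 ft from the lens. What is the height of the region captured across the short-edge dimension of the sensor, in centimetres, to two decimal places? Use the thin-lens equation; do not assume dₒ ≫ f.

139.12 cm

dₒ: 297 ft × 304.8 mm/ft = 90525.60 mm.
Similar triangles through the lens centre give W/dₒ = h/dᵢ; with 1/f = 1/dₒ + 1/dᵢ this gives W = h·(dₒ − f)/f.
W = 8.8 mm × (90525.6 − 569) / 569 = 8.8 × 158.0960 ≈ 1391.244 mm = 139.124 cm.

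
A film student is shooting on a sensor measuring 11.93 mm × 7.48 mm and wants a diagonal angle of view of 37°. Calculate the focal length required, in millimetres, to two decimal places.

Sensor diagonal = √(11.93² + 7.48²) = √198.2753 ≈ 14.0810 mm.
From α = 2·arctan(d/2f) we get f = d / (2·tan(α/2)).
With d = 14.0810 mm and α/2 = 18.5°, tan(α/2) ≈ 0.33460, so f ≈ 14.0810 / 0.66919 ≈ 21.0419 mm.

21.04 mm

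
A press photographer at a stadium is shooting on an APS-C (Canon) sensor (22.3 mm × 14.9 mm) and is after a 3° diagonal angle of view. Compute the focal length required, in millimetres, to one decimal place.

512.1 mm

Sensor diagonal = √(22.3² + 14.9²) = √719.3000 ≈ 26.8198 mm.
From α = 2·arctan(d/2f) we get f = d / (2·tan(α/2)).
With d = 26.8198 mm and α/2 = 1.5°, tan(α/2) ≈ 0.02619, so f ≈ 26.8198 / 0.05237 ≈ 512.1028 mm.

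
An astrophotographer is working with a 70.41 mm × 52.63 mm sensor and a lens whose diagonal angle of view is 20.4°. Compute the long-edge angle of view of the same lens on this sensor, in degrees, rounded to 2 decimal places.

Sensor diagonal = √(70.41² + 52.63²) = √7727.4850 ≈ 87.9061 mm.
From the diagonal AOV: f = 87.9061 / (2·tan(10.2°)) = 87.9061 / 0.35986 ≈ 244.2808 mm.
Long-edge AOV = 2·arctan(70.41 / (2 × 244.2808)) = 2·arctan(0.14412) ≈ 16.4017°.

16.40°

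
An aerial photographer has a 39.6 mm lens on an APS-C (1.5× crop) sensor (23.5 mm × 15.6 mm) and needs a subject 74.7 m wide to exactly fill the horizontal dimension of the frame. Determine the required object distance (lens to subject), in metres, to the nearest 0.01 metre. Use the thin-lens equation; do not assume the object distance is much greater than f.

W: 74.7 m = 74700 mm.
Magnification m = w/W = dᵢ/dₒ; combined with 1/f = 1/dₒ + 1/dᵢ this gives dₒ = f·(1 + W/w).
dₒ = 39.6 mm × (1 + 74700/23.5) = 39.6 × 3179.7234 ≈ 125917.047 mm = 125.917 m.

125.92 m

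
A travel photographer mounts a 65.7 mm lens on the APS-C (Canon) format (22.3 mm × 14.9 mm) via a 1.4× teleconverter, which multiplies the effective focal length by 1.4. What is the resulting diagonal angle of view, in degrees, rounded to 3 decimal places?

16.590°

Effective focal length f = 65.7 × 1.4 = 91.98 mm.
Sensor diagonal = √(22.3² + 14.9²) = √719.3000 ≈ 26.8198 mm.
α = 2·arctan(26.820 / (2 × 91.98)) = 2·arctan(0.14579) ≈ 16.5896°.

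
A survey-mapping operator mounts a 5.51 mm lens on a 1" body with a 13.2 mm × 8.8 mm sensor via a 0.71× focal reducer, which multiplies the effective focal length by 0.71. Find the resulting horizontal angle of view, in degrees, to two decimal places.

Effective focal length f = 5.51 × 0.71 = 3.9121 mm.
α = 2·arctan(13.2 / (2 × 3.9121)) = 2·arctan(1.68707) ≈ 118.6860°.

118.69°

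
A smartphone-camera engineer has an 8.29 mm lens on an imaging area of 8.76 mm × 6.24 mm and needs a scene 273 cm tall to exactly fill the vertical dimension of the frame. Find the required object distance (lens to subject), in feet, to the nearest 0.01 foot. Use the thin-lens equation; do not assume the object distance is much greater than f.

W: 273 cm = 2730 mm.
Magnification m = h/W = dᵢ/dₒ; combined with 1/f = 1/dₒ + 1/dᵢ this gives dₒ = f·(1 + W/h).
dₒ = 8.29 mm × (1 + 2730/6.24) = 8.29 × 438.5000 ≈ 3635.165 mm = 3635.165/304.8 ft = 11.9264 ft.

11.93 ft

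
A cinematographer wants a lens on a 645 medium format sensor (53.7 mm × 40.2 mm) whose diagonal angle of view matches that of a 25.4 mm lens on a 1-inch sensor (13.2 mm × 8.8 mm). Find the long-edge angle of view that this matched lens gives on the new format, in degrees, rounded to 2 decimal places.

Sensor diagonal = √(13.2² + 8.8²) = √251.6800 ≈ 15.8644 mm.
Sensor diagonal = √(53.7² + 40.2²) = √4499.7300 ≈ 67.0800 mm.
Equal diagonal AOV ⇒ f₂ = f₁ · 67.0800/15.8644 = 25.4 × 4.22833 ≈ 107.3996 mm.
Long-edge AOV on the new format = 2·arctan(53.7 / (2 × 107.3996)) = 2·arctan(0.25000) ≈ 28.0726°.

28.07°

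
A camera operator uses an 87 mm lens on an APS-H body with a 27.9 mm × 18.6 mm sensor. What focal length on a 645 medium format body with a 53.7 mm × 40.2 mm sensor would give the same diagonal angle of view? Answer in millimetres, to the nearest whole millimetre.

Sensor diagonal = √(27.9² + 18.6²) = √1124.3700 ≈ 33.5316 mm.
Sensor diagonal = √(53.7² + 40.2²) = √4499.7300 ≈ 67.0800 mm.
Equal angle of view means equal diagonal/f ratio, so f₂ = f₁ · (diagonal₂/diagonal₁) = 87 × 67.0800/33.5316.
f₂ = 87 × 2.00050 ≈ 174.044 mm.

174 mm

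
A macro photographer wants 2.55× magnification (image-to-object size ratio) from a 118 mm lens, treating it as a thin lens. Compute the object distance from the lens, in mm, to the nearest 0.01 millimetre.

164.27 mm

With m = dᵢ/dₒ and 1/f = 1/dₒ + 1/dᵢ, substituting dᵢ = m·dₒ gives 1/f = (1 + 1/m)/dₒ, hence dₒ = f·(1 + 1/m).
dₒ = 118 × (1 + 1/2.55) = 118 × 1.39216 ≈ 164.275 mm.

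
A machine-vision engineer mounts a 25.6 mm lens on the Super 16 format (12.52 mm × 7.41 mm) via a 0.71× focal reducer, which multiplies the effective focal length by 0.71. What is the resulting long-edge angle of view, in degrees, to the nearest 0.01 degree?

Effective focal length f = 25.6 × 0.71 = 18.176 mm.
α = 2·arctan(12.52 / (2 × 18.176)) = 2·arctan(0.34441) ≈ 38.0085°.

38.01°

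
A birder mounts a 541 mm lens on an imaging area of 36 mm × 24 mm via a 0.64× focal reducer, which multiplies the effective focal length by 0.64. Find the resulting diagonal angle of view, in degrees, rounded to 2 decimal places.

Effective focal length f = 541 × 0.64 = 346.24 mm.
Sensor diagonal = √(36² + 24²) = √1872.0000 ≈ 43.2666 mm.
α = 2·arctan(43.267 / (2 × 346.24)) = 2·arctan(0.06248) ≈ 7.1505°.

7.15°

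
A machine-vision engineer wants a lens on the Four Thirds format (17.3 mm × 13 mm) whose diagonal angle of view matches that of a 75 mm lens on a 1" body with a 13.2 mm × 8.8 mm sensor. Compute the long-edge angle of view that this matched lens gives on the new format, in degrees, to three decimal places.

9.666°

Sensor diagonal = √(13.2² + 8.8²) = √251.6800 ≈ 15.8644 mm.
Sensor diagonal = √(17.3² + 13²) = √468.2900 ≈ 21.6400 mm.
Equal diagonal AOV ⇒ f₂ = f₁ · 21.6400/15.8644 = 75 × 1.36406 ≈ 102.3044 mm.
Long-edge AOV on the new format = 2·arctan(17.3 / (2 × 102.3044)) = 2·arctan(0.08455) ≈ 9.6659°.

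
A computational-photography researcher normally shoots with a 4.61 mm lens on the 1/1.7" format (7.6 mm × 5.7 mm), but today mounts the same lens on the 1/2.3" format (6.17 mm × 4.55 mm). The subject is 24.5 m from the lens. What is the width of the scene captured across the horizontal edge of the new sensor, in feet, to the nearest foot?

108 ft

The focal length stays 4.61 mm; the relevant sensor dimension is now w = 6.17 mm. Object distance dₒ = 24.5 m = 24500 mm.
Thin-lens field width W = w·(dₒ − f)/f = 6.17 × (24500 − 4.61)/4.61 ≈ 32784.502 mm = 32784.502/304.8 ft = 107.561 ft.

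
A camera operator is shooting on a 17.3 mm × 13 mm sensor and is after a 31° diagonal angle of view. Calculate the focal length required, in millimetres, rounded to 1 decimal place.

39.0 mm

Sensor diagonal = √(17.3² + 13²) = √468.2900 ≈ 21.6400 mm.
From α = 2·arctan(d/2f) we get f = d / (2·tan(α/2)).
With d = 21.6400 mm and α/2 = 15.5°, tan(α/2) ≈ 0.27732, so f ≈ 21.6400 / 0.55465 ≈ 39.0157 mm.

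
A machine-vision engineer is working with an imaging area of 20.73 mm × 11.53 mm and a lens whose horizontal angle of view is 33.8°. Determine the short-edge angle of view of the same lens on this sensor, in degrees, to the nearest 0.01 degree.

From the horizontal AOV: f = 20.73 / (2·tan(16.9°)) = 20.73 / 0.60765 ≈ 34.1152 mm.
Short-edge AOV = 2·arctan(11.53 / (2 × 34.1152)) = 2·arctan(0.16899) ≈ 19.1832°.

19.18°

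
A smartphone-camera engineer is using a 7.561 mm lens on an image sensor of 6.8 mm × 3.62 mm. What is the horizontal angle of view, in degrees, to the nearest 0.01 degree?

Angle of view α = 2·arctan(w/2f) with w = 6.8 mm and f = 7.561 mm.
w/2f = 0.44968; arctan(0.44968) ≈ 24.2123°, so α ≈ 48.4246°.

48.42°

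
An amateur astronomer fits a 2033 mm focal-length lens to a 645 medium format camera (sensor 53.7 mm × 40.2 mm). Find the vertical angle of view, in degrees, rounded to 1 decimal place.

Angle of view α = 2·arctan(h/2f) with h = 40.2 mm and f = 2033 mm.
h/2f = 0.00989; arctan(0.00989) ≈ 0.5665°, so α ≈ 1.1329°.

1.1°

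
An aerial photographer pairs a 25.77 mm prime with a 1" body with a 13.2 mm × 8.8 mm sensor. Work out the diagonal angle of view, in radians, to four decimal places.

0.5972 rad

Sensor diagonal = √(13.2² + 8.8²) = √251.6800 ≈ 15.8644 mm.
Angle of view α = 2·arctan(d/2f) with d = 15.8644 mm and f = 25.77 mm.
d/2f = 0.30781; arctan(0.30781) ≈ 0.2986 rad, so α ≈ 0.5972 rad.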